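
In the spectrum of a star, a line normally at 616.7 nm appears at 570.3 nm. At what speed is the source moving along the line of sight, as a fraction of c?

λ'/λ₀ = 0.9248 < 1 (blueshift), so the source is approaching.
λ'/λ₀ = √((1 − β)/(1 + β)) for an approaching source ⇒ β = (1 − r²)/(1 + r²) with r = λ'/λ₀.
β = (1 − 0.8552)/(1 + 0.8552) ≈ 0.078.

0.078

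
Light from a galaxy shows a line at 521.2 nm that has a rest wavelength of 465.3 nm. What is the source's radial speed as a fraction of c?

0.113c

λ'/λ₀ = 1.1201 > 1 (redshift), so the source is receding.
λ'/λ₀ = √((1 + β)/(1 − β)) for a receding source ⇒ β = (r² − 1)/(r² + 1) with r = λ'/λ₀.
β = (1.2547 − 1)/(1.2547 + 1) ≈ 0.113.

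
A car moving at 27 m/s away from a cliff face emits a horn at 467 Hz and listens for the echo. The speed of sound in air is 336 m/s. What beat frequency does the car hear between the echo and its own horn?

69 Hz

The cliff face receives the sound from a moving source: f₁ = f₀ · v/(v + v_e) = 467 × 336/363 ≈ 432.3 Hz.
On the return leg the car is a moving observer: f₂ = f₁ · (v − v_e)/v = 432.3 × 309/336 ≈ 397.5 Hz.
Equivalently f₂ = f₀ · (v − v_e)/(v + v_e).
Beat against the emitted tone: |f₂ − f₀| = 2v_e·f₀/(v + v_e) = 2 × 27 × 467/363 ≈ 69 Hz.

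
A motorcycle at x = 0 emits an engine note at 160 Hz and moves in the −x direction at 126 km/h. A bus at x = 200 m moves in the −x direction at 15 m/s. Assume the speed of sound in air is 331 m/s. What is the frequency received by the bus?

126 km/h = 35 m/s.
The observer lies on the +x side, so the source is heading away from the observer and the observer is heading toward the source.
General Doppler shift: f' = f · (v + v_o)/(v + v_s).
f' = 160 × (331 + 15)/(331 + 35) = 160 × 346/366 ≈ 151 Hz.

151 Hz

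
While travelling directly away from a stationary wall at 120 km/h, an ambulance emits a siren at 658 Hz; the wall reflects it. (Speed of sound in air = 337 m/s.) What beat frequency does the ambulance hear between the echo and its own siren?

120 km/h = 33.33 m/s.
The wall receives the sound from a moving source: f₁ = f₀ · v/(v + v_e) = 658 × 337/370.33 ≈ 598.8 Hz.
On the return leg the ambulance is a moving observer: f₂ = f₁ · (v − v_e)/v = 598.8 × 303.67/337 ≈ 539.5 Hz.
Equivalently f₂ = f₀ · (v − v_e)/(v + v_e).
Beat against the emitted tone: |f₂ − f₀| = 2v_e·f₀/(v + v_e) = 2 × 33.33 × 658/370.33 ≈ 118 Hz.

118 Hz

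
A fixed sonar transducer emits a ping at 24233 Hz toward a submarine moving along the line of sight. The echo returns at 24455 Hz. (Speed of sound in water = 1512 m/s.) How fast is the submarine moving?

6.9 m/s

Double Doppler shift off a moving reflector: f₂ = f₀ · (v + u)/(v − u) (u > 0 toward emitter).
Rearranging, u = v · (f₂ − f₀)/(f₂ + f₀) = 1512 × 222/48688 ≈ 6.9 m/s.
So the submarine is moving at 6.9 m/s toward the emitter.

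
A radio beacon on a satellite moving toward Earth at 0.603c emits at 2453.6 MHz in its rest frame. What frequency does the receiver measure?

4930.3 MHz

Relativistic Doppler for frequency: f' = f₀ · √((1 + β)/(1 − β)).
f' = 2453.6 × √(1.6030/0.3970) = 2453.6 × 2.00942 ≈ 4930.3 MHz.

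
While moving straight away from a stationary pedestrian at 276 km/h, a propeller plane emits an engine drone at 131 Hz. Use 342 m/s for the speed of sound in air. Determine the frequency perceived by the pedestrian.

276 km/h = 76.67 m/s.
With the source moving away from a stationary observer, f' = f · v/(v + v_s).
f' = 131 × 342/(342 + 76.67) = 131 × 342/418.7 ≈ 107 Hz.

107 Hz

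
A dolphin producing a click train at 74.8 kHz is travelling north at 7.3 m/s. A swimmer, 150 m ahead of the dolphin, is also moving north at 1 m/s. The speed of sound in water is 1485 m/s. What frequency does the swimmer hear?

75.1 kHz

The swimmer is ahead, so the dolphin is moving toward it while the swimmer is moving away from the dolphin.
With source approaching and observer receding, f' = f · (v − v_o)/(v − v_s).
f' = 74.8 × (1485 − 1)/(1485 − 7.3) = 74.8 × 1484/1477.7 ≈ 75.1 kHz.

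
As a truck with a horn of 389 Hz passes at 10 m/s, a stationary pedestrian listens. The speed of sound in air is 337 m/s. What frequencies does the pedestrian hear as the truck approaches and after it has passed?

401 Hz approaching; 378 Hz receding

Approaching: f₁ = f · v/(v − v_s) = 389 × 337/327 ≈ 401 Hz.
Receding: f₂ = f · v/(v + v_s) = 389 × 337/347 ≈ 378 Hz.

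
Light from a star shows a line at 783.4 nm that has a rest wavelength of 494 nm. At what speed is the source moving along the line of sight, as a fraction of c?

λ'/λ₀ = 1.5858 > 1 (redshift), so the source is receding.
λ'/λ₀ = √((1 + β)/(1 − β)) for a receding source ⇒ β = (r² − 1)/(r² + 1) with r = λ'/λ₀.
β = (2.5149 − 1)/(2.5149 + 1) ≈ 0.431.

0.431c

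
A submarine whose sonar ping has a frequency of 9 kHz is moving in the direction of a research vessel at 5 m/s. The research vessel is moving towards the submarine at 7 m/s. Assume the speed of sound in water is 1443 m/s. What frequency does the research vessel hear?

9.08 kHz

With source approaching and observer approaching, f' = f · (v + v_o)/(v − v_s).
f' = 9 × (1443 + 7)/(1443 − 5) = 9 × 1450/1438 ≈ 9.08 kHz.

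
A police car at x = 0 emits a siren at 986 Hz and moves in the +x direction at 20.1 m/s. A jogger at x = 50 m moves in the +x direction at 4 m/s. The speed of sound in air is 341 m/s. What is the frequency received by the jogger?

1035 Hz

The observer lies on the +x side, so the source is heading toward the observer and the observer is heading away from the source.
Both move, so f' = f · (v − v_o)/(v − v_s).
f' = 986 × (341 − 4)/(341 − 20.1) = 986 × 337/320.9 ≈ 1035 Hz.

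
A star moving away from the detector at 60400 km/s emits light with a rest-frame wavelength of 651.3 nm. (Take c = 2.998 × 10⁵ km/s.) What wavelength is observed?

β = v/c = 60400/299800 = 0.2015.
Relativistic Doppler for wavelength: λ' = λ₀ · √((1 + β)/(1 − β)).
λ' = 651.3 × √(1.2015/0.7985) = 651.3 × 1.22662 ≈ 798.9 nm.

798.9 nm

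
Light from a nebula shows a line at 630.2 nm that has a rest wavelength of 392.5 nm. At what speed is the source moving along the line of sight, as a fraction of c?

0.441

λ'/λ₀ = 1.6056 > 1 (redshift), so the source is receding.
λ'/λ₀ = √((1 + β)/(1 − β)) for a receding source ⇒ β = (r² − 1)/(r² + 1) with r = λ'/λ₀.
β = (2.5780 − 1)/(2.5780 + 1) ≈ 0.441.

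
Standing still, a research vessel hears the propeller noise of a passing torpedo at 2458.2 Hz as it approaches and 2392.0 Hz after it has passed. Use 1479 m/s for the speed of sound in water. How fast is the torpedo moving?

20.2 m/s

f₁/f₂ = (v + v_s)/(v − v_s), so v_s = v · (f₁ − f₂)/(f₁ + f₂).
v_s = 1479 × (2458.2 − 2392.0)/(2458.2 + 2392.0) = 1479 × 66.2/4850.2 ≈ 20.2 m/s.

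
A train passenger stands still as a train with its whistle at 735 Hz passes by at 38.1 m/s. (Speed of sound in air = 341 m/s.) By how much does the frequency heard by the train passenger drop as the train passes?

166 Hz

Approaching: f₁ = f · v/(v − v_s) = 735 × 341/302.9 ≈ 827 Hz.
Receding: f₂ = f · v/(v + v_s) = 735 × 341/379.1 ≈ 661 Hz.
Drop: f₁ − f₂ = 2f·v·v_s/(v² − v_s²) = 2 × 735 × 341 × 38.1/(341² − 38.1²) ≈ 166 Hz.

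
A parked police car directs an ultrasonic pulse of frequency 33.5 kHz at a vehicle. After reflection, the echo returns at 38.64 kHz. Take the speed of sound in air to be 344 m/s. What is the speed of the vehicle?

24.5 m/s

Double Doppler shift off a moving reflector: f₂ = f₀ · (v + u)/(v − u) (u > 0 toward emitter).
Rearranging, u = v · (f₂ − f₀)/(f₂ + f₀) = 344 × 5.14/72.14 ≈ 24.5 m/s.
So the vehicle is moving at 24.5 m/s toward the emitter.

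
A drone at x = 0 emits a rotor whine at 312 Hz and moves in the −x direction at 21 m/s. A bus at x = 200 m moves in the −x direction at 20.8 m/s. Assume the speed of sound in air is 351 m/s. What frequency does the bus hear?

312 Hz

The observer lies on the +x side, so the source is heading away from the observer and the observer is heading toward the source.
General Doppler shift: f' = f · (v + v_o)/(v + v_s).
f' = 312 × (351 + 20.8)/(351 + 21) = 312 × 371.8/372 ≈ 312 Hz.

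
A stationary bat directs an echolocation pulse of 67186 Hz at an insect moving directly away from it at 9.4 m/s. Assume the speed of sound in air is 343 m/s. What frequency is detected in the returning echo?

63602 Hz

At the insect (a moving observer), f₁ = f₀ · (v − u)/v = 67186 × 333.6/343 ≈ 65345 Hz.
The reflection then acts as a moving source: f₂ = f₁ · v/(v + u) ≈ 63602 Hz.
Equivalently f₂ = f₀ · (v − u)/(v + u).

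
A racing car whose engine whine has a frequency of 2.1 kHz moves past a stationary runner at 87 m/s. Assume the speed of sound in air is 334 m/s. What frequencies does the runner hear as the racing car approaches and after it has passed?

Approaching: f₁ = f · v/(v − v_s) = 2.1 × 334/247 ≈ 2.84 kHz.
Receding: f₂ = f · v/(v + v_s) = 2.1 × 334/421 ≈ 1.67 kHz.

2.84 kHz approaching; 1.67 kHz receding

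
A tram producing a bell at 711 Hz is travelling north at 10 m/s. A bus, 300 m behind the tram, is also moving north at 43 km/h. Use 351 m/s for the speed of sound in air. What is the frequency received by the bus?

715 Hz

43 km/h = 11.94 m/s.
The bus is behind, so the tram is moving away from it while the bus is moving toward the tram.
General Doppler shift: f' = f · (v + v_o)/(v + v_s).
f' = 711 × (351 + 11.94)/(351 + 10) = 711 × 362.94/361 ≈ 715 Hz.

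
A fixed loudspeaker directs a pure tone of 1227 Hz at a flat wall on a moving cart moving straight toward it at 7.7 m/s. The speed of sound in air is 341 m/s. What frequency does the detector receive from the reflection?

1284 Hz

At the flat wall on a moving cart (a moving observer), f₁ = f₀ · (v + u)/v = 1227 × 348.7/341 ≈ 1255 Hz.
The reflection then acts as a moving source: f₂ = f₁ · v/(v − u) ≈ 1284 Hz.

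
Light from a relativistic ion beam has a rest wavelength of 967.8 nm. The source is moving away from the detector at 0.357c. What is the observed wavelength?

1406.0 nm

Relativistic Doppler for wavelength: λ' = λ₀ · √((1 + β)/(1 − β)).
λ' = 967.8 × √(1.3570/0.6430) = 967.8 × 1.45273 ≈ 1406.0 nm.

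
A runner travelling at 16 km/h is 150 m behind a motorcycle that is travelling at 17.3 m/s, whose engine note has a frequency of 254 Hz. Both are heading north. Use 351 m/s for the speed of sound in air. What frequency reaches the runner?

16 km/h = 4.444 m/s.
The runner is behind, so the motorcycle is moving away from it while the runner is moving toward the motorcycle.
Both move, so f' = f · (v + v_o)/(v + v_s).
f' = 254 × (351 + 4.444)/(351 + 17.3) = 254 × 355.44/368.3 ≈ 245 Hz.

245 Hz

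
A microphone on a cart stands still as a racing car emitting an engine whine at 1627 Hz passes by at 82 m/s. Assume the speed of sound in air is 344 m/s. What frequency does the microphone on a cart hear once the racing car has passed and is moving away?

Receding: f₂ = f · v/(v + v_s) = 1627 × 344/426 ≈ 1314 Hz.

1314 Hz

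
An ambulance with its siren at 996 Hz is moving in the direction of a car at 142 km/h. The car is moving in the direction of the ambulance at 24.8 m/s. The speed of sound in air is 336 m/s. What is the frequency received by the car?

1212 Hz

142 km/h = 39.44 m/s.
Both move, so f' = f · (v + v_o)/(v − v_s).
f' = 996 × (336 + 24.8)/(336 − 39.44) = 996 × 360.8/296.56 ≈ 1212 Hz.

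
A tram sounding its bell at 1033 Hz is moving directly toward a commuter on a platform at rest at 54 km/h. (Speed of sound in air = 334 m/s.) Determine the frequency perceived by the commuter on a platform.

1082 Hz

54 km/h = 15 m/s.
Only the source moves, toward the listener, so f' = f · v/(v − v_s).
f' = 1033 × 334/(334 − 15) = 1033 × 334/319 ≈ 1082 Hz.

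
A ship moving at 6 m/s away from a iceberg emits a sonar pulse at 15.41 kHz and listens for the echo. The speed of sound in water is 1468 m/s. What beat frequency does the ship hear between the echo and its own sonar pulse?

The iceberg receives the sound from a moving source: f₁ = f₀ · v/(v + v_e) = 15.41 × 1468/1474 ≈ 15.3473 kHz.
On the return leg the ship is a moving observer: f₂ = f₁ · (v − v_e)/v = 15.3473 × 1462/1468 ≈ 15.2845 kHz.
Equivalently f₂ = f₀ · (v − v_e)/(v + v_e).
Beat against the emitted tone (with f₀ = 15410 Hz): |f₂ − f₀| = 2v_e·f₀/(v + v_e) = 2 × 6 × 15410/1474 ≈ 125 Hz.

125 Hz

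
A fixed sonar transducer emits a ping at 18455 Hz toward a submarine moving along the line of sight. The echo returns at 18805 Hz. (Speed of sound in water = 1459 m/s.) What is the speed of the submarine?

Double Doppler shift off a moving reflector: f₂ = f₀ · (v + u)/(v − u) (u > 0 toward emitter).
Rearranging, u = v · (f₂ − f₀)/(f₂ + f₀) = 1459 × 350/37260 ≈ 13.7 m/s.
So the submarine is moving at 13.7 m/s toward the emitter.

13.7 m/s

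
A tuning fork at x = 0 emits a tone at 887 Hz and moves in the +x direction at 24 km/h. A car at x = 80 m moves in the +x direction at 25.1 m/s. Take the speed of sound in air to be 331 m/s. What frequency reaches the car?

837 Hz

24 km/h = 6.667 m/s.
The observer lies on the +x side, so the source is heading toward the observer and the observer is heading away from the source.
With source approaching and observer receding, f' = f · (v − v_o)/(v − v_s).
f' = 887 × (331 − 25.1)/(331 − 6.667) = 887 × 305.9/324.33 ≈ 837 Hz.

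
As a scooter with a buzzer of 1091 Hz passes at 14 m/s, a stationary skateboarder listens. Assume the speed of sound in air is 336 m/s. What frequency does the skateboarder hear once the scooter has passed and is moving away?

1047 Hz

Receding: f₂ = f · v/(v + v_s) = 1091 × 336/350 ≈ 1047 Hz.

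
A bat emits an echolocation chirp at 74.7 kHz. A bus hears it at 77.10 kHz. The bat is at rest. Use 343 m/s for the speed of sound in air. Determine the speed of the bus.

f' > f, so the bus is approaching.
f' = f · (v + v_o)/v ⇒ v_o = v · |f'/f − 1|.
v_o = 343 × |77.10/74.7 − 1| = 343 × 0.03213 ≈ 11.0 m/s.

11.0 m/s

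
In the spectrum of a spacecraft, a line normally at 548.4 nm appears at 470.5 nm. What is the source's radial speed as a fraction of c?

λ'/λ₀ = 0.8580 < 1 (blueshift), so the source is approaching.
λ'/λ₀ = √((1 − β)/(1 + β)) for an approaching source ⇒ β = (1 − r²)/(1 + r²) with r = λ'/λ₀.
β = (1 − 0.7361)/(1 + 0.7361) ≈ 0.152.

0.152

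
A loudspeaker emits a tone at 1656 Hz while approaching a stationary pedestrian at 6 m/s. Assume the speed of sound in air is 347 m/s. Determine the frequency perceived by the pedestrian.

1685 Hz

Only the source moves, toward the listener, so f' = f · v/(v − v_s).
f' = 1656 × 347/(347 − 6) = 1656 × 347/341 ≈ 1685 Hz.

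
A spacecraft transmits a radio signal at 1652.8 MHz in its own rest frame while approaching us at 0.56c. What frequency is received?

3112.1 MHz

Relativistic Doppler for frequency: f' = f₀ · √((1 + β)/(1 − β)).
f' = 1652.8 × √(1.5600/0.4400) = 1652.8 × 1.88294 ≈ 3112.1 MHz.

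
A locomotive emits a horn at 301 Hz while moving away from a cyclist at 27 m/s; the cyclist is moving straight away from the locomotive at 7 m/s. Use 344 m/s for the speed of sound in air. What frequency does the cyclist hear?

Both move, so f' = f · (v − v_o)/(v + v_s).
f' = 301 × (344 − 7)/(344 + 27) = 301 × 337/371 ≈ 273 Hz.

273 Hz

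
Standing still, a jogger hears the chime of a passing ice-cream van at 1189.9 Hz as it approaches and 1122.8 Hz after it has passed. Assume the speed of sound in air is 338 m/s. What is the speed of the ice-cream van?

f₁/f₂ = (v + v_s)/(v − v_s), so v_s = v · (f₁ − f₂)/(f₁ + f₂).
v_s = 338 × (1189.9 − 1122.8)/(1189.9 + 1122.8) = 338 × 67.1/2312.7 ≈ 9.8 m/s.

9.8 m/s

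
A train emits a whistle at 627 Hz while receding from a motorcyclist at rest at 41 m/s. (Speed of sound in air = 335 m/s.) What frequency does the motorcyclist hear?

With the source moving away from a stationary observer, f' = f · v/(v + v_s).
f' = 627 × 335/(335 + 41) = 627 × 335/376 ≈ 559 Hz.

559 Hz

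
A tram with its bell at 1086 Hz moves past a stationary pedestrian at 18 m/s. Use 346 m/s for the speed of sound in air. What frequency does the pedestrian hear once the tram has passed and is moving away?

Receding: f₂ = f · v/(v + v_s) = 1086 × 346/364 ≈ 1032 Hz.

1032 Hz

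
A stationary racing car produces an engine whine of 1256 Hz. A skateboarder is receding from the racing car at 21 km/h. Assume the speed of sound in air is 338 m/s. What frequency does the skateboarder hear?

1234 Hz

21 km/h = 5.833 m/s.
Moving observer, stationary source: f' = f · (v − v_o)/v.
f' = 1256 × (338 − 5.833)/338 = 1256 × 332.17/338 ≈ 1234 Hz.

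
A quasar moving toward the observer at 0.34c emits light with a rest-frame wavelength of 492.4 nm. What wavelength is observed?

345.6 nm

Relativistic Doppler for wavelength: λ' = λ₀ · √((1 − β)/(1 + β)).
λ' = 492.4 × √(0.6600/1.3400) = 492.4 × 0.70181 ≈ 345.6 nm.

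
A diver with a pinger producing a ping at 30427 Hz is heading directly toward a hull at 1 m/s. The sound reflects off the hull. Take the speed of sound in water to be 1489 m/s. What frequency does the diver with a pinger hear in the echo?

The hull receives the sound from a moving source: f₁ = f₀ · v/(v − v_e) = 30427 × 1489/1488 ≈ 30447 Hz.
On the return leg the diver with a pinger is a moving observer: f₂ = f₁ · (v + v_e)/v = 30447 × 1490/1489 ≈ 30468 Hz.

30468 Hz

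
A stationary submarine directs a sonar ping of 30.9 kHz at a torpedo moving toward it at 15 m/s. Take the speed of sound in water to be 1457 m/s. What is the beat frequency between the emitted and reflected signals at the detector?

643 Hz

The torpedo first receives the wave as a moving observer: f₁ = f₀ · (v + u)/v = 30.9 × (1457 + 15)/1457 ≈ 31.218 kHz.
The reflection then acts as a moving source: f₂ = f₁ · v/(v − u) ≈ 31.543 kHz.
Equivalently f₂ = f₀ · (v + u)/(v − u).
Beat frequency (with f₀ = 30900 Hz): |f₂ − f₀| = 2u·f₀/(v − u) = 2 × 15 × 30900/1442 ≈ 643 Hz.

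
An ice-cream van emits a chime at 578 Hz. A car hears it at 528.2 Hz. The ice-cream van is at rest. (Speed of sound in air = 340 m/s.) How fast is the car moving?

29 m/s

f' < f, so the car is receding.
f' = f · (v − v_o)/v ⇒ v_o = v · |f'/f − 1|.
v_o = 340 × |528.2/578 − 1| = 340 × 0.08616 ≈ 29 m/s.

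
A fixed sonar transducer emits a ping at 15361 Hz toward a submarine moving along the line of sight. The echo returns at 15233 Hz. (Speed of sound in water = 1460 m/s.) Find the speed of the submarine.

Double Doppler shift off a moving reflector: f₂ = f₀ · (v + u)/(v − u) (u > 0 toward emitter).
Rearranging, u = v · (f₂ − f₀)/(f₂ + f₀) = 1460 × -128/30594 ≈ -6.1 m/s.
So the submarine is moving at 6.1 m/s away from the emitter.

6.1 m/s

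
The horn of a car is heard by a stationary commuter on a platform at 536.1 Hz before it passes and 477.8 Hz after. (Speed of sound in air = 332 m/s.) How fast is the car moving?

f₁/f₂ = (v + v_s)/(v − v_s), so v_s = v · (f₁ − f₂)/(f₁ + f₂).
v_s = 332 × (536.1 − 477.8)/(536.1 + 477.8) = 332 × 58.3/1013.9 ≈ 19.1 m/s.

19.1 m/s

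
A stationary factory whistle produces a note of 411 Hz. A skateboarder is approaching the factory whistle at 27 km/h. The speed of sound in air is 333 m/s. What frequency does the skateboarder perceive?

27 km/h = 7.5 m/s.
Moving observer, stationary source: f' = f · (v + v_o)/v.
f' = 411 × (333 + 7.5)/333 = 411 × 340.5/333 ≈ 420 Hz.

420 Hz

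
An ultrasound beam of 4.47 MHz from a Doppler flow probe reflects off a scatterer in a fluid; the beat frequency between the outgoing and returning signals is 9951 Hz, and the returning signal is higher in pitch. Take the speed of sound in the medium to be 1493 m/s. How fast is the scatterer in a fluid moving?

1.66 m/s

Double Doppler shift off a moving reflector: f₂ = f₀ · (v + u)/(v − u) (u > 0 toward emitter).
Returning signal is higher, so f₂ = f₀ + Δf = 4470000 + 9951 = 4479951 Hz.
Rearranging, u = v · (f₂ − f₀)/(f₂ + f₀) = 1493 × 9951/8949951 ≈ 1.66 m/s.
So the scatterer in a fluid is moving at 1.66 m/s toward the emitter.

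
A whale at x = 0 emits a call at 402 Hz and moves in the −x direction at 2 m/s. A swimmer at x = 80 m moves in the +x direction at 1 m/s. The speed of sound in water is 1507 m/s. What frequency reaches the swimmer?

401 Hz

The observer lies on the +x side, so the source is heading away from the observer and the observer is heading away from the source.
Both move, so f' = f · (v − v_o)/(v + v_s).
f' = 402 × (1507 − 1)/(1507 + 2) = 402 × 1506/1509 ≈ 401 Hz.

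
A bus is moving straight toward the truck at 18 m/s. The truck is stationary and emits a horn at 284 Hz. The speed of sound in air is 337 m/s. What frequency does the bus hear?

Moving observer, stationary source: f' = f · (v + v_o)/v.
f' = 284 × (337 + 18)/337 = 284 × 355/337 ≈ 299 Hz.

299 Hz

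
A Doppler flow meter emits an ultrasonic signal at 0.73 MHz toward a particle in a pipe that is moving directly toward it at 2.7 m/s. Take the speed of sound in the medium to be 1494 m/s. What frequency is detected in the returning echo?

0.7326 MHz

At the particle in a pipe (a moving observer), f₁ = f₀ · (v + u)/v = 0.73 × 1496.7/1494 ≈ 0.7313 MHz.
The reflection then acts as a moving source: f₂ = f₁ · v/(v − u) ≈ 0.7326 MHz.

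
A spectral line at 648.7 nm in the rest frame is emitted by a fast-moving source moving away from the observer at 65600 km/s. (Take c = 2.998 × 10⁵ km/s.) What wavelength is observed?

810.3 nm

β = v/c = 65600/299800 = 0.2188.
Relativistic Doppler for wavelength: λ' = λ₀ · √((1 + β)/(1 − β)).
λ' = 648.7 × √(1.2188/0.7812) = 648.7 × 1.24908 ≈ 810.3 nm.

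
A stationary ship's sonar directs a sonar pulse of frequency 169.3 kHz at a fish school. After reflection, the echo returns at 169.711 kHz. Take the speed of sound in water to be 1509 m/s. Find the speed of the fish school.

Double Doppler shift off a moving reflector: f₂ = f₀ · (v + u)/(v − u) (u > 0 toward emitter).
Rearranging, u = v · (f₂ − f₀)/(f₂ + f₀) = 1509 × 0.411/339.011 ≈ 1.83 m/s.
So the fish school is moving at 1.83 m/s toward the emitter.

1.83 m/s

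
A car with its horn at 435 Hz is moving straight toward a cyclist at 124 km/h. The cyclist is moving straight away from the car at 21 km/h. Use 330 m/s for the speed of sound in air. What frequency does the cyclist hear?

124 km/h = 34.44 m/s; 21 km/h = 5.833 m/s.
With source approaching and observer receding, f' = f · (v − v_o)/(v − v_s).
f' = 435 × (330 − 5.833)/(330 − 34.44) = 435 × 324.17/295.56 ≈ 477 Hz.

477 Hz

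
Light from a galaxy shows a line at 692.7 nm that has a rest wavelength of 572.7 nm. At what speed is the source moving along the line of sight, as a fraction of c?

λ'/λ₀ = 1.2095 > 1 (redshift), so the source is receding.
λ'/λ₀ = √((1 + β)/(1 − β)) for a receding source ⇒ β = (r² − 1)/(r² + 1) with r = λ'/λ₀.
β = (1.4630 − 1)/(1.4630 + 1) ≈ 0.188.

0.188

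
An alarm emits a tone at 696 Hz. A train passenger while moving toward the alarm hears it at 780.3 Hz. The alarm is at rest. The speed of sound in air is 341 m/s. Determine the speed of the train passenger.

41 m/s

f' = f · (v + v_o)/v ⇒ v_o = v · |f'/f − 1|.
v_o = 341 × |780.3/696 − 1| = 341 × 0.1211 ≈ 41 m/s.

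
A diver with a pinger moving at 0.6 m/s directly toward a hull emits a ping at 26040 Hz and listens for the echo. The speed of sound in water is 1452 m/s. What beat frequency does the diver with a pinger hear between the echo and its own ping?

21.5 Hz

The hull receives the sound from a moving source: f₁ = f₀ · v/(v − v_e) = 26040 × 1452/1451.4 ≈ 26050.8 Hz.
On the return leg the diver with a pinger is a moving observer: f₂ = f₁ · (v + v_e)/v = 26050.8 × 1452.6/1452 ≈ 26061.5 Hz.
Beat against the emitted tone: |f₂ − f₀| = 2v_e·f₀/(v − v_e) = 2 × 0.6 × 26040/1451.4 ≈ 21.5 Hz.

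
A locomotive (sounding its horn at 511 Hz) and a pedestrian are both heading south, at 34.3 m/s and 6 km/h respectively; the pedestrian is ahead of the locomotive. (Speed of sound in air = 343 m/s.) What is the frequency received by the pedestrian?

6 km/h = 1.667 m/s.
The pedestrian is ahead, so the locomotive is moving toward it while the pedestrian is moving away from the locomotive.
Both move, so f' = f · (v − v_o)/(v − v_s).
f' = 511 × (343 − 1.667)/(343 − 34.3) = 511 × 341.33/308.7 ≈ 565 Hz.

565 Hz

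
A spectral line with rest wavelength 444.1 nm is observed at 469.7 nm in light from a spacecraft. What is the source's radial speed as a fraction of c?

0.056c

λ'/λ₀ = 1.0576 > 1 (redshift), so the source is receding.
λ'/λ₀ = √((1 + β)/(1 − β)) for a receding source ⇒ β = (r² − 1)/(r² + 1) with r = λ'/λ₀.
β = (1.1186 − 1)/(1.1186 + 1) ≈ 0.056.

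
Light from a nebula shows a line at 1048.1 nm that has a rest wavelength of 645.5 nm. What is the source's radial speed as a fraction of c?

0.450c

λ'/λ₀ = 1.6237 > 1 (redshift), so the source is receding.
λ'/λ₀ = √((1 + β)/(1 − β)) for a receding source ⇒ β = (r² − 1)/(r² + 1) with r = λ'/λ₀.
β = (2.6364 − 1)/(2.6364 + 1) ≈ 0.450.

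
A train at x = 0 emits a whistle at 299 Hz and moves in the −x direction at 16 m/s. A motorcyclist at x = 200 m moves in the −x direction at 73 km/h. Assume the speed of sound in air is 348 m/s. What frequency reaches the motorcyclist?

303 Hz

73 km/h = 20.28 m/s.
The observer lies on the +x side, so the source is heading away from the observer and the observer is heading toward the source.
With source receding and observer approaching, f' = f · (v + v_o)/(v + v_s).
f' = 299 × (348 + 20.28)/(348 + 16) = 299 × 368.28/364 ≈ 303 Hz.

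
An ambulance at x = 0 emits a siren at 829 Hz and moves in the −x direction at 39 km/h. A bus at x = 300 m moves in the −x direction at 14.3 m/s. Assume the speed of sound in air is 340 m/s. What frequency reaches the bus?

39 km/h = 10.83 m/s.
The observer lies on the +x side, so the source is heading away from the observer and the observer is heading toward the source.
With source receding and observer approaching, f' = f · (v + v_o)/(v + v_s).
f' = 829 × (340 + 14.3)/(340 + 10.83) = 829 × 354.3/350.83 ≈ 837 Hz.

837 Hz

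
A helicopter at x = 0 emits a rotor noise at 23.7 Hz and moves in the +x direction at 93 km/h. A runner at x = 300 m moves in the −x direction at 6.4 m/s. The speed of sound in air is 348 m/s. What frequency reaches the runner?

26.1 Hz

93 km/h = 25.83 m/s.
The observer lies on the +x side, so the source is heading toward the observer and the observer is heading toward the source.
General Doppler shift: f' = f · (v + v_o)/(v − v_s).
f' = 23.7 × (348 + 6.4)/(348 − 25.83) = 23.7 × 354.4/322.17 ≈ 26.1 Hz.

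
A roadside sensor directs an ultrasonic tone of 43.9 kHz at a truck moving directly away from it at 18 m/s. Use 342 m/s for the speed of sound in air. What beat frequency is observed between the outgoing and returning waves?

The truck first receives the wave as a moving observer: f₁ = f₀ · (v − u)/v = 43.9 × (342 − 18)/342 ≈ 41.59 kHz.
On reflection it acts as a source moving away from the stationary detector: f₂ = f₁ · v/(v + u) = 41.59 × 342/360 ≈ 39.51 kHz.
Equivalently f₂ = f₀ · (v − u)/(v + u).
Beat frequency (with f₀ = 43900 Hz): |f₂ − f₀| = 2u·f₀/(v + u) = 2 × 18 × 43900/360 ≈ 4390 Hz.

4390 Hz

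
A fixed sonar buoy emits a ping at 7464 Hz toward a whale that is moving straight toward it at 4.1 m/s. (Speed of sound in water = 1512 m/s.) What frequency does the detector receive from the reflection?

At the whale (a moving observer), f₁ = f₀ · (v + u)/v = 7464 × 1516.1/1512 ≈ 7484 Hz.
The reflection then acts as a moving source: f₂ = f₁ · v/(v − u) ≈ 7505 Hz.
Equivalently f₂ = f₀ · (v + u)/(v − u).

7505 Hz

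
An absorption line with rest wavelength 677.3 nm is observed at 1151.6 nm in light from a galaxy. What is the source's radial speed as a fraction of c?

λ'/λ₀ = 1.7003 > 1 (redshift), so the source is receding.
λ'/λ₀ = √((1 + β)/(1 − β)) for a receding source ⇒ β = (r² − 1)/(r² + 1) with r = λ'/λ₀.
β = (2.8910 − 1)/(2.8910 + 1) ≈ 0.486.

0.486c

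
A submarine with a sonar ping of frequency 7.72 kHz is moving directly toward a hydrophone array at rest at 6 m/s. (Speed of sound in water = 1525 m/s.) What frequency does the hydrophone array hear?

Moving source, stationary observer: f' = f · v/(v − v_s) since the source is approaching.
f' = 7.72 × 1525/(1525 − 6) = 7.72 × 1525/1519 ≈ 7.75 kHz.

7.75 kHz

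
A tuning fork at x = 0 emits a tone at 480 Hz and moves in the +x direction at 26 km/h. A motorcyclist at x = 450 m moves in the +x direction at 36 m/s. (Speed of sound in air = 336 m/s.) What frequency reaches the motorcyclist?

26 km/h = 7.222 m/s.
The observer lies on the +x side, so the source is heading toward the observer and the observer is heading away from the source.
With source approaching and observer receding, f' = f · (v − v_o)/(v − v_s).
f' = 480 × (336 − 36)/(336 − 7.222) = 480 × 300/328.78 ≈ 438 Hz.

438 Hz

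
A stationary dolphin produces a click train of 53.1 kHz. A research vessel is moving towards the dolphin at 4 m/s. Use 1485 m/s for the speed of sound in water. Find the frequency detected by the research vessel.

Moving observer, stationary source: f' = f · (v + v_o)/v.
f' = 53.1 × (1485 + 4)/1485 = 53.1 × 1489/1485 ≈ 53.2 kHz.

53.2 kHz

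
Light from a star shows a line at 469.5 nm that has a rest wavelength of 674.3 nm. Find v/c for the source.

λ'/λ₀ = 0.6963 < 1 (blueshift), so the source is approaching.
λ'/λ₀ = √((1 − β)/(1 + β)) for an approaching source ⇒ β = (1 − r²)/(1 + r²) with r = λ'/λ₀.
β = (1 − 0.4848)/(1 + 0.4848) ≈ 0.347.

0.347c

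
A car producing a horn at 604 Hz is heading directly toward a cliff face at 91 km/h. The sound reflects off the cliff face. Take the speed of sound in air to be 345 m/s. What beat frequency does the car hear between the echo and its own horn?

91 km/h = 25.28 m/s.
The cliff face receives the sound from a moving source: f₁ = f₀ · v/(v − v_e) = 604 × 345/319.72 ≈ 651.8 Hz.
On the return leg the car is a moving observer: f₂ = f₁ · (v + v_e)/v = 651.8 × 370.28/345 ≈ 699.5 Hz.
Beat against the emitted tone: |f₂ − f₀| = 2v_e·f₀/(v − v_e) = 2 × 25.28 × 604/319.72 ≈ 96 Hz.

96 Hz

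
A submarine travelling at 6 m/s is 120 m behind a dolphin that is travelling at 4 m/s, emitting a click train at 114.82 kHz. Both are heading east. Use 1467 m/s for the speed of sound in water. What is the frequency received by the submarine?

115.0 kHz

The submarine is behind, so the dolphin is moving away from it while the submarine is moving toward the dolphin.
With source receding and observer approaching, f' = f · (v + v_o)/(v + v_s).
f' = 114.82 × (1467 + 6)/(1467 + 4) = 114.82 × 1473/1471 ≈ 115.0 kHz.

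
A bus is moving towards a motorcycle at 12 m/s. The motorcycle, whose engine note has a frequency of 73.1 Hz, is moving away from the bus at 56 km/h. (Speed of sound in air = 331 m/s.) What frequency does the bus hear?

72 Hz

56 km/h = 15.56 m/s.
With source receding and observer approaching, f' = f · (v + v_o)/(v + v_s).
f' = 73.1 × (331 + 12)/(331 + 15.56) = 73.1 × 343/346.56 ≈ 72 Hz.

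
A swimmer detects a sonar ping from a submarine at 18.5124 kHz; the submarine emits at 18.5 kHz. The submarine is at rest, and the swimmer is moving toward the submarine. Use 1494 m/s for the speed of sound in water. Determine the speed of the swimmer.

f' = f · (v + v_o)/v ⇒ v_o = v · |f'/f − 1|.
v_o = 1494 × |18.5124/18.5 − 1| = 1494 × 0.0006703 ≈ 1.00 m/s.

1.00 m/s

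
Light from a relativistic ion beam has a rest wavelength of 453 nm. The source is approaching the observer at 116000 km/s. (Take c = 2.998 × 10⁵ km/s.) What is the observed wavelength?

β = v/c = 116000/299800 = 0.3869.
Relativistic Doppler for wavelength: λ' = λ₀ · √((1 − β)/(1 + β)).
λ' = 453 × √(0.6131/1.3869) = 453 × 0.66486 ≈ 301.2 nm.

301.2 nm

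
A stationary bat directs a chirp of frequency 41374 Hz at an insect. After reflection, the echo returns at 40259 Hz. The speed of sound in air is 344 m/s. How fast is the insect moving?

Double Doppler shift off a moving reflector: f₂ = f₀ · (v + u)/(v − u) (u > 0 toward emitter).
Rearranging, u = v · (f₂ − f₀)/(f₂ + f₀) = 344 × -1115/81633 ≈ -4.7 m/s.
So the insect is moving at 4.7 m/s away from the emitter.

4.7 m/s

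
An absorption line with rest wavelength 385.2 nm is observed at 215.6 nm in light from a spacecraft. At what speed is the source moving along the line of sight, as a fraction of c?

0.523c

λ'/λ₀ = 0.5597 < 1 (blueshift), so the source is approaching.
λ'/λ₀ = √((1 − β)/(1 + β)) for an approaching source ⇒ β = (1 − r²)/(1 + r²) with r = λ'/λ₀.
β = (1 − 0.3133)/(1 + 0.3133) ≈ 0.523.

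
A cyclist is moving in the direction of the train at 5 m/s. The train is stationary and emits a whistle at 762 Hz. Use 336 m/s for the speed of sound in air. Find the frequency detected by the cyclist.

Moving observer, stationary source: f' = f · (v + v_o)/v.
f' = 762 × (336 + 5)/336 = 762 × 341/336 ≈ 773 Hz.

773 Hz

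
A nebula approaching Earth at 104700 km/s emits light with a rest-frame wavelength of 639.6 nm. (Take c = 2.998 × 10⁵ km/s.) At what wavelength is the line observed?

444.2 nm

β = v/c = 104700/299800 = 0.3492.
Relativistic Doppler for wavelength: λ' = λ₀ · √((1 − β)/(1 + β)).
λ' = 639.6 × √(0.6508/1.3492) = 639.6 × 0.69450 ≈ 444.2 nm.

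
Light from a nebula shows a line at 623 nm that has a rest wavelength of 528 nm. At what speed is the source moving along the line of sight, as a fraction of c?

λ'/λ₀ = 1.1799 > 1 (redshift), so the source is receding.
λ'/λ₀ = √((1 + β)/(1 − β)) for a receding source ⇒ β = (r² − 1)/(r² + 1) with r = λ'/λ₀.
β = (1.3922 − 1)/(1.3922 + 1) ≈ 0.164.

0.164c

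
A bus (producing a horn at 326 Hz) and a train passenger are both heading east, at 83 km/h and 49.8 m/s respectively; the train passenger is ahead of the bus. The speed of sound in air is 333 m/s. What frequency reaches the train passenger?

83 km/h = 23.06 m/s.
The train passenger is ahead, so the bus is moving toward it while the train passenger is moving away from the bus.
With source approaching and observer receding, f' = f · (v − v_o)/(v − v_s).
f' = 326 × (333 − 49.8)/(333 − 23.06) = 326 × 283.2/309.94 ≈ 298 Hz.

298 Hz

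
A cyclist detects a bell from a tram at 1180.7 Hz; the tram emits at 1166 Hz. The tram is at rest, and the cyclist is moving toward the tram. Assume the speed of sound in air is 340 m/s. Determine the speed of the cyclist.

f' = f · (v + v_o)/v ⇒ v_o = v · |f'/f − 1|.
v_o = 340 × |1180.7/1166 − 1| = 340 × 0.01261 ≈ 4.3 m/s.

4.3 m/s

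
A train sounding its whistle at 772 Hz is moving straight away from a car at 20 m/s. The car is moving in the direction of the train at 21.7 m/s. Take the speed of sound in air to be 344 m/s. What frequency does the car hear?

Both move, so f' = f · (v + v_o)/(v + v_s).
f' = 772 × (344 + 21.7)/(344 + 20) = 772 × 365.7/364 ≈ 776 Hz.

776 Hz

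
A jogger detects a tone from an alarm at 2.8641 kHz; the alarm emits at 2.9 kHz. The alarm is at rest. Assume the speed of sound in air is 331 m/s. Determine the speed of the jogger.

f' < f, so the jogger is receding.
f' = f · (v − v_o)/v ⇒ v_o = v · |f'/f − 1|.
v_o = 331 × |2.8641/2.9 − 1| = 331 × 0.01238 ≈ 4.1 m/s.

4.1 m/s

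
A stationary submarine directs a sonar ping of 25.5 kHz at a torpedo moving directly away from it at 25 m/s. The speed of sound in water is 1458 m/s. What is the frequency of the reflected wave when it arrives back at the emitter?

The torpedo first receives the wave as a moving observer: f₁ = f₀ · (v − u)/v = 25.5 × (1458 − 25)/1458 ≈ 25.1 kHz.
The reflection then acts as a moving source: f₂ = f₁ · v/(v + u) ≈ 24.6 kHz.

24.6 kHz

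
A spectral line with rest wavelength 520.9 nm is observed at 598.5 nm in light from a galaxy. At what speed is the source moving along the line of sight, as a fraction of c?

0.138

λ'/λ₀ = 1.1490 > 1 (redshift), so the source is receding.
λ'/λ₀ = √((1 + β)/(1 − β)) for a receding source ⇒ β = (r² − 1)/(r² + 1) with r = λ'/λ₀.
β = (1.3201 − 1)/(1.3201 + 1) ≈ 0.138.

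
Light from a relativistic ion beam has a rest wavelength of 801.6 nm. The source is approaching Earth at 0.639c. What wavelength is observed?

376.2 nm

Relativistic Doppler for wavelength: λ' = λ₀ · √((1 − β)/(1 + β)).
λ' = 801.6 × √(0.3610/1.6390) = 801.6 × 0.46931 ≈ 376.2 nm.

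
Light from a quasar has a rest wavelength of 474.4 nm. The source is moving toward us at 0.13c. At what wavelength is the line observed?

Relativistic Doppler for wavelength: λ' = λ₀ · √((1 − β)/(1 + β)).
λ' = 474.4 × √(0.8700/1.1300) = 474.4 × 0.87745 ≈ 416.3 nm.

416.3 nm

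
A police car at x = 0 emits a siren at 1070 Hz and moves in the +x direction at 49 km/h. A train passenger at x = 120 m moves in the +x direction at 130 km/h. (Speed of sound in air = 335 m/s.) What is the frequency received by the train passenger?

995 Hz

49 km/h = 13.61 m/s; 130 km/h = 36.11 m/s.
The observer lies on the +x side, so the source is heading toward the observer and the observer is heading away from the source.
Both move, so f' = f · (v − v_o)/(v − v_s).
f' = 1070 × (335 − 36.11)/(335 − 13.61) = 1070 × 298.89/321.39 ≈ 995 Hz.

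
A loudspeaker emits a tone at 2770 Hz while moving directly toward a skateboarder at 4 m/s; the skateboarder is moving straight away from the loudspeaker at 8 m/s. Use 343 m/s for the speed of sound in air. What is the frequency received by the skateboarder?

General Doppler shift: f' = f · (v − v_o)/(v − v_s).
f' = 2770 × (343 − 8)/(343 − 4) = 2770 × 335/339 ≈ 2737 Hz.

2737 Hz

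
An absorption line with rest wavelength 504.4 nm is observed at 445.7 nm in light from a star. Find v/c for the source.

λ'/λ₀ = 0.8836 < 1 (blueshift), so the source is approaching.
λ'/λ₀ = √((1 − β)/(1 + β)) for an approaching source ⇒ β = (1 − r²)/(1 + r²) with r = λ'/λ₀.
β = (1 − 0.7808)/(1 + 0.7808) ≈ 0.123.

0.123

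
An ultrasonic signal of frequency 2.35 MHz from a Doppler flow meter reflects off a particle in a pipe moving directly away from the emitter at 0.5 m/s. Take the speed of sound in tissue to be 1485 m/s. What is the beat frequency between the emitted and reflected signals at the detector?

1582 Hz

The particle in a pipe first receives the wave as a moving observer: f₁ = f₀ · (v − u)/v = 2.35 × (1485 − 0.5)/1485 ≈ 2.349209 MHz.
On reflection it acts as a source moving away from the stationary detector: f₂ = f₁ · v/(v + u) = 2.349209 × 1485/1485.5 ≈ 2.348418 MHz.
Equivalently f₂ = f₀ · (v − u)/(v + u).
Beat frequency (with f₀ = 2350000 Hz): |f₂ − f₀| = 2u·f₀/(v + u) = 2 × 0.5 × 2350000/1485.5 ≈ 1582 Hz.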